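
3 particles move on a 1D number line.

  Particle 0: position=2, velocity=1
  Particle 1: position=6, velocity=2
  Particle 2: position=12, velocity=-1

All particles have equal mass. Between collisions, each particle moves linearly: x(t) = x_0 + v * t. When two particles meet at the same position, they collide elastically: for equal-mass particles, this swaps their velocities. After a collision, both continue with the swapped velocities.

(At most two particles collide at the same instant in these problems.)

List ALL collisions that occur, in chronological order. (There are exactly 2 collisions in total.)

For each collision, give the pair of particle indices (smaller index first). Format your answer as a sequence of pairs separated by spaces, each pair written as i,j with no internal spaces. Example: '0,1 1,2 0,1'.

Collision at t=2: particles 1 and 2 swap velocities; positions: p0=4 p1=10 p2=10; velocities now: v0=1 v1=-1 v2=2
Collision at t=5: particles 0 and 1 swap velocities; positions: p0=7 p1=7 p2=16; velocities now: v0=-1 v1=1 v2=2

Answer: 1,2 0,1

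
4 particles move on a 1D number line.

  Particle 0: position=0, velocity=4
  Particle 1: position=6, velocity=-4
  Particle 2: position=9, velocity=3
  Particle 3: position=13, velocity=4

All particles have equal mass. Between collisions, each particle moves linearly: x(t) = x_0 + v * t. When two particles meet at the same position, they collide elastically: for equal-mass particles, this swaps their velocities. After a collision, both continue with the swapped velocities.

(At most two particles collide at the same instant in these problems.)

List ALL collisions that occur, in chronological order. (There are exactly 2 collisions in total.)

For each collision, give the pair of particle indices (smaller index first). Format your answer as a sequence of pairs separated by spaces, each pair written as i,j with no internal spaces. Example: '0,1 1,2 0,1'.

Collision at t=3/4: particles 0 and 1 swap velocities; positions: p0=3 p1=3 p2=45/4 p3=16; velocities now: v0=-4 v1=4 v2=3 v3=4
Collision at t=9: particles 1 and 2 swap velocities; positions: p0=-30 p1=36 p2=36 p3=49; velocities now: v0=-4 v1=3 v2=4 v3=4

Answer: 0,1 1,2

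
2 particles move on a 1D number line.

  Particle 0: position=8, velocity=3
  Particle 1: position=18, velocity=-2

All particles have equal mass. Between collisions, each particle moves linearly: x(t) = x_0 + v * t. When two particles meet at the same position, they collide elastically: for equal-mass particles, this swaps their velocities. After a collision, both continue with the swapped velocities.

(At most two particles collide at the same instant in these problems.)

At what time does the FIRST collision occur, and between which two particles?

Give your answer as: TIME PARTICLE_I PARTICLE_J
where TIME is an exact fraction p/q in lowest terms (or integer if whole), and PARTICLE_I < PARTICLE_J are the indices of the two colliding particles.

Pair (0,1): pos 8,18 vel 3,-2 -> gap=10, closing at 5/unit, collide at t=2
Earliest collision: t=2 between 0 and 1

Answer: 2 0 1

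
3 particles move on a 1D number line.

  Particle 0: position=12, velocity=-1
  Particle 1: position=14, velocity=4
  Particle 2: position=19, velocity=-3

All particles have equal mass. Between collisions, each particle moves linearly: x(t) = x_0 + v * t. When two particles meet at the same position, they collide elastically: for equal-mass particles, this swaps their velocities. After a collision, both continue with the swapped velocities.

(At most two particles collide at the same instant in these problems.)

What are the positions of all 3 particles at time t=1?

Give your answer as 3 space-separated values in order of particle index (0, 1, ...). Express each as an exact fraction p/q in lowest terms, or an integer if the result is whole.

Collision at t=5/7: particles 1 and 2 swap velocities; positions: p0=79/7 p1=118/7 p2=118/7; velocities now: v0=-1 v1=-3 v2=4
Advance to t=1 (no further collisions before then); velocities: v0=-1 v1=-3 v2=4; positions = 11 16 18

Answer: 11 16 18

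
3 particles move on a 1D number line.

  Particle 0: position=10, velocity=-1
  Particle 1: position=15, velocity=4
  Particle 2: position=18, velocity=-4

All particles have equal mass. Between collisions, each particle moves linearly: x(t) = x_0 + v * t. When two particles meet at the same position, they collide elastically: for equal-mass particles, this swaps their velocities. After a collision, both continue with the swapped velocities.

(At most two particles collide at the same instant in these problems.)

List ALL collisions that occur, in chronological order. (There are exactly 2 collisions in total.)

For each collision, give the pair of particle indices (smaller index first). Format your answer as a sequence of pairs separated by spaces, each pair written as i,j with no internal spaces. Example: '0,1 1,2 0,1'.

Answer: 1,2 0,1

Derivation:
Collision at t=3/8: particles 1 and 2 swap velocities; positions: p0=77/8 p1=33/2 p2=33/2; velocities now: v0=-1 v1=-4 v2=4
Collision at t=8/3: particles 0 and 1 swap velocities; positions: p0=22/3 p1=22/3 p2=77/3; velocities now: v0=-4 v1=-1 v2=4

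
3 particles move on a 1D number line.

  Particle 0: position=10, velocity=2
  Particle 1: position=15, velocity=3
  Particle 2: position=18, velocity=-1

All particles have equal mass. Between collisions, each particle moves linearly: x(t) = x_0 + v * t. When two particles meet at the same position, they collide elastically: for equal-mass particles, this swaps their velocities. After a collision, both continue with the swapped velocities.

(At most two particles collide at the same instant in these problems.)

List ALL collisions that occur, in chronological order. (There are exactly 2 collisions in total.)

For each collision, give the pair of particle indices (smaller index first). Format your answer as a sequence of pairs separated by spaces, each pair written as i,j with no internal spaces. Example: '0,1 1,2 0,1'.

Answer: 1,2 0,1

Derivation:
Collision at t=3/4: particles 1 and 2 swap velocities; positions: p0=23/2 p1=69/4 p2=69/4; velocities now: v0=2 v1=-1 v2=3
Collision at t=8/3: particles 0 and 1 swap velocities; positions: p0=46/3 p1=46/3 p2=23; velocities now: v0=-1 v1=2 v2=3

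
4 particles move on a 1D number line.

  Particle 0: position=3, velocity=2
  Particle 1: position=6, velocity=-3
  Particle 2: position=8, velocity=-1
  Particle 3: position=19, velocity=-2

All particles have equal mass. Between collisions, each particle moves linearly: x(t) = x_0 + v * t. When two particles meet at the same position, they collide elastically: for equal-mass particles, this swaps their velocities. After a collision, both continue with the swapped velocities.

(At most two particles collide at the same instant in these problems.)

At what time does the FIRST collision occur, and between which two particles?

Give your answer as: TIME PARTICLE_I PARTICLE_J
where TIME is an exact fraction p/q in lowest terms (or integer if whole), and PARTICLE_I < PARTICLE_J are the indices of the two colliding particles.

Pair (0,1): pos 3,6 vel 2,-3 -> gap=3, closing at 5/unit, collide at t=3/5
Pair (1,2): pos 6,8 vel -3,-1 -> not approaching (rel speed -2 <= 0)
Pair (2,3): pos 8,19 vel -1,-2 -> gap=11, closing at 1/unit, collide at t=11
Earliest collision: t=3/5 between 0 and 1

Answer: 3/5 0 1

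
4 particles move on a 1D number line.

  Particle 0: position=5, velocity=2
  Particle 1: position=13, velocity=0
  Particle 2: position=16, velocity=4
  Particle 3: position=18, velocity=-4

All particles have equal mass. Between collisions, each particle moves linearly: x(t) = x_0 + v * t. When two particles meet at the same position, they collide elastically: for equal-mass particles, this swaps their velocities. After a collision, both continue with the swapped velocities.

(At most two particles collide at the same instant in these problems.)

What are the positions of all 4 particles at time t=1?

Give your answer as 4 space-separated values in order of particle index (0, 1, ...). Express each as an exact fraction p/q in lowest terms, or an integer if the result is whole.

Answer: 7 13 14 20

Derivation:
Collision at t=1/4: particles 2 and 3 swap velocities; positions: p0=11/2 p1=13 p2=17 p3=17; velocities now: v0=2 v1=0 v2=-4 v3=4
Advance to t=1 (no further collisions before then); velocities: v0=2 v1=0 v2=-4 v3=4; positions = 7 13 14 20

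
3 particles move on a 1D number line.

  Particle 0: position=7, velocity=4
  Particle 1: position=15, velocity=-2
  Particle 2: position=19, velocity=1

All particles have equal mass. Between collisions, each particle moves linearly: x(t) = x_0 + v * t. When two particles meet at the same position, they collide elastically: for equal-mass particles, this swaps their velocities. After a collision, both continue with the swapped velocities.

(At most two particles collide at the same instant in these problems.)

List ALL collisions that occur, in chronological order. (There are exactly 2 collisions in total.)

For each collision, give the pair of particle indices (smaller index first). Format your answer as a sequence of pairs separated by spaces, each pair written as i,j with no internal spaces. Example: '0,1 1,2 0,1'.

Collision at t=4/3: particles 0 and 1 swap velocities; positions: p0=37/3 p1=37/3 p2=61/3; velocities now: v0=-2 v1=4 v2=1
Collision at t=4: particles 1 and 2 swap velocities; positions: p0=7 p1=23 p2=23; velocities now: v0=-2 v1=1 v2=4

Answer: 0,1 1,2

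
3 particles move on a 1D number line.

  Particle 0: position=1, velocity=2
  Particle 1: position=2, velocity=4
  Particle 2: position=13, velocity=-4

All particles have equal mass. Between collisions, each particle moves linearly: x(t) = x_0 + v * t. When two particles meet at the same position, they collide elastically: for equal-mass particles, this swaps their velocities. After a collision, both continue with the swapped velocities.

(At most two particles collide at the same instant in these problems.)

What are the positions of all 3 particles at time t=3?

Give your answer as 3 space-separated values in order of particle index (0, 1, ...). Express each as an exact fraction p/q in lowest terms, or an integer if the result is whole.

Answer: 1 7 14

Derivation:
Collision at t=11/8: particles 1 and 2 swap velocities; positions: p0=15/4 p1=15/2 p2=15/2; velocities now: v0=2 v1=-4 v2=4
Collision at t=2: particles 0 and 1 swap velocities; positions: p0=5 p1=5 p2=10; velocities now: v0=-4 v1=2 v2=4
Advance to t=3 (no further collisions before then); velocities: v0=-4 v1=2 v2=4; positions = 1 7 14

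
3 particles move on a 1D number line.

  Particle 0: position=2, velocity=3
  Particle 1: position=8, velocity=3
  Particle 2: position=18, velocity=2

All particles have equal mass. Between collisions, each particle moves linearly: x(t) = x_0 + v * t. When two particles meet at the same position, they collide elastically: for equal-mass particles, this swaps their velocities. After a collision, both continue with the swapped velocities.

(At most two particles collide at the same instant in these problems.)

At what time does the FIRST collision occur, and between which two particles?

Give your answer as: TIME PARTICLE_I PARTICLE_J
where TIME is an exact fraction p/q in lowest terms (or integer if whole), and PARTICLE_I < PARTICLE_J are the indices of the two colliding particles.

Answer: 10 1 2

Derivation:
Pair (0,1): pos 2,8 vel 3,3 -> not approaching (rel speed 0 <= 0)
Pair (1,2): pos 8,18 vel 3,2 -> gap=10, closing at 1/unit, collide at t=10
Earliest collision: t=10 between 1 and 2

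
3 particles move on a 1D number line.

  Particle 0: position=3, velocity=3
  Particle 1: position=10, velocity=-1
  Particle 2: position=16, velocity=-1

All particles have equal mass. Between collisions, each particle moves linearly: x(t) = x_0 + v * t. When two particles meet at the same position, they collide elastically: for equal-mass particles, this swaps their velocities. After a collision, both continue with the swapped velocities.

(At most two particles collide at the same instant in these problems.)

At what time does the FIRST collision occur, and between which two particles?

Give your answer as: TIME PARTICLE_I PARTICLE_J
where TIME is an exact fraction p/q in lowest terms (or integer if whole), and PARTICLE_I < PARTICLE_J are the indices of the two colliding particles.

Answer: 7/4 0 1

Derivation:
Pair (0,1): pos 3,10 vel 3,-1 -> gap=7, closing at 4/unit, collide at t=7/4
Pair (1,2): pos 10,16 vel -1,-1 -> not approaching (rel speed 0 <= 0)
Earliest collision: t=7/4 between 0 and 1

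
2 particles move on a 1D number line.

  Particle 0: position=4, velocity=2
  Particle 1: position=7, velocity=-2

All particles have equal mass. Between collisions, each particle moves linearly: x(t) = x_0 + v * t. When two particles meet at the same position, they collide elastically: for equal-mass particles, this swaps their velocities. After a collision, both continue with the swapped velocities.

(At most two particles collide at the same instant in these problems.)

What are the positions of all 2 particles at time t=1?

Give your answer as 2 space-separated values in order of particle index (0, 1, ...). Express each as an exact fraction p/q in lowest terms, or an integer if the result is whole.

Collision at t=3/4: particles 0 and 1 swap velocities; positions: p0=11/2 p1=11/2; velocities now: v0=-2 v1=2
Advance to t=1 (no further collisions before then); velocities: v0=-2 v1=2; positions = 5 6

Answer: 5 6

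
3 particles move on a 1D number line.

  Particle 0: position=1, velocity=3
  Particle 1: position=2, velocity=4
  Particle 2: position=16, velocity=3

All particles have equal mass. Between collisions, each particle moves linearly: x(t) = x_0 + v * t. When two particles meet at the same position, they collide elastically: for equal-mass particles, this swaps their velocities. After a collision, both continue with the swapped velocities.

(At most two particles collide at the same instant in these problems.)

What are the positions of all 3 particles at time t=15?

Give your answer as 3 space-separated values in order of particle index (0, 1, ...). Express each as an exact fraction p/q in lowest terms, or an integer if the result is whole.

Collision at t=14: particles 1 and 2 swap velocities; positions: p0=43 p1=58 p2=58; velocities now: v0=3 v1=3 v2=4
Advance to t=15 (no further collisions before then); velocities: v0=3 v1=3 v2=4; positions = 46 61 62

Answer: 46 61 62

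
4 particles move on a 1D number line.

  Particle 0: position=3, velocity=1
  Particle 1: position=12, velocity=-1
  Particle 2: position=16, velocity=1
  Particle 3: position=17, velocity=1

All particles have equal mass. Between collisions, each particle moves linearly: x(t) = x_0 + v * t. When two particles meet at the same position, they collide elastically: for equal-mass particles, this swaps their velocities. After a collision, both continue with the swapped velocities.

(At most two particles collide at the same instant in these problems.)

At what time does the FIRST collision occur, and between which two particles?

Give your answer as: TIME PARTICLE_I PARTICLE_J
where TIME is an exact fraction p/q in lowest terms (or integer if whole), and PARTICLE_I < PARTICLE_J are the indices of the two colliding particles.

Answer: 9/2 0 1

Derivation:
Pair (0,1): pos 3,12 vel 1,-1 -> gap=9, closing at 2/unit, collide at t=9/2
Pair (1,2): pos 12,16 vel -1,1 -> not approaching (rel speed -2 <= 0)
Pair (2,3): pos 16,17 vel 1,1 -> not approaching (rel speed 0 <= 0)
Earliest collision: t=9/2 between 0 and 1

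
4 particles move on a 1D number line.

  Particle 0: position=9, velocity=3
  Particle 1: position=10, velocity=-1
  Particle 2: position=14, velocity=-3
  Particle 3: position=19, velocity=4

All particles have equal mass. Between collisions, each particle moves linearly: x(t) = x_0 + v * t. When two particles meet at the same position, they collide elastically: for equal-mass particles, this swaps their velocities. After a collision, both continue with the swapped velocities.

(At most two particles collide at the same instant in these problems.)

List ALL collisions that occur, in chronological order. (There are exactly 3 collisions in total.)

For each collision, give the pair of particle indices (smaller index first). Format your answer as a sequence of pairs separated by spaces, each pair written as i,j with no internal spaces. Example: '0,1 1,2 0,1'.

Collision at t=1/4: particles 0 and 1 swap velocities; positions: p0=39/4 p1=39/4 p2=53/4 p3=20; velocities now: v0=-1 v1=3 v2=-3 v3=4
Collision at t=5/6: particles 1 and 2 swap velocities; positions: p0=55/6 p1=23/2 p2=23/2 p3=67/3; velocities now: v0=-1 v1=-3 v2=3 v3=4
Collision at t=2: particles 0 and 1 swap velocities; positions: p0=8 p1=8 p2=15 p3=27; velocities now: v0=-3 v1=-1 v2=3 v3=4

Answer: 0,1 1,2 0,1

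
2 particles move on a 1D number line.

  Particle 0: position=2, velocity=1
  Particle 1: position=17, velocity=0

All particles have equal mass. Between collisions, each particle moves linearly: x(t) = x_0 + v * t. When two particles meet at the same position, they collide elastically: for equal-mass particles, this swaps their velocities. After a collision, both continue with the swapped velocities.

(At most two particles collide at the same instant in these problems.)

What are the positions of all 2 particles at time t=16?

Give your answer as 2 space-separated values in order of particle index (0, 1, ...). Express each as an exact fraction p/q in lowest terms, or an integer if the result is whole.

Answer: 17 18

Derivation:
Collision at t=15: particles 0 and 1 swap velocities; positions: p0=17 p1=17; velocities now: v0=0 v1=1
Advance to t=16 (no further collisions before then); velocities: v0=0 v1=1; positions = 17 18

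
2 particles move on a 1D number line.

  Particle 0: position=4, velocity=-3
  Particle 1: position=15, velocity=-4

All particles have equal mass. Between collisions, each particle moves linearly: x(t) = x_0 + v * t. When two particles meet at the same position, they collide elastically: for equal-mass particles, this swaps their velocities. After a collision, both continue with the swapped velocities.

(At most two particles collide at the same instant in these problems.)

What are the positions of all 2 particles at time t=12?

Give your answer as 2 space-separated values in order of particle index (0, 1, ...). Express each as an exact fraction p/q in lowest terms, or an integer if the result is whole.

Collision at t=11: particles 0 and 1 swap velocities; positions: p0=-29 p1=-29; velocities now: v0=-4 v1=-3
Advance to t=12 (no further collisions before then); velocities: v0=-4 v1=-3; positions = -33 -32

Answer: -33 -32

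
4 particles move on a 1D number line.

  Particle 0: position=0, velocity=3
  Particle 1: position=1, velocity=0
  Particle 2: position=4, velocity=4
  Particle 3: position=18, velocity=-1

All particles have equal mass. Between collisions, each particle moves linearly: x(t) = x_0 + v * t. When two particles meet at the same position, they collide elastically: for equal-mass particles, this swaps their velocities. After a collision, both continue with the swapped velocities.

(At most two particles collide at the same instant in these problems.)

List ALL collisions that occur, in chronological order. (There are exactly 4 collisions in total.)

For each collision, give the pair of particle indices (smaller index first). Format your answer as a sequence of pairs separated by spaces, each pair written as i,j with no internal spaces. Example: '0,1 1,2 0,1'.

Answer: 0,1 2,3 1,2 0,1

Derivation:
Collision at t=1/3: particles 0 and 1 swap velocities; positions: p0=1 p1=1 p2=16/3 p3=53/3; velocities now: v0=0 v1=3 v2=4 v3=-1
Collision at t=14/5: particles 2 and 3 swap velocities; positions: p0=1 p1=42/5 p2=76/5 p3=76/5; velocities now: v0=0 v1=3 v2=-1 v3=4
Collision at t=9/2: particles 1 and 2 swap velocities; positions: p0=1 p1=27/2 p2=27/2 p3=22; velocities now: v0=0 v1=-1 v2=3 v3=4
Collision at t=17: particles 0 and 1 swap velocities; positions: p0=1 p1=1 p2=51 p3=72; velocities now: v0=-1 v1=0 v2=3 v3=4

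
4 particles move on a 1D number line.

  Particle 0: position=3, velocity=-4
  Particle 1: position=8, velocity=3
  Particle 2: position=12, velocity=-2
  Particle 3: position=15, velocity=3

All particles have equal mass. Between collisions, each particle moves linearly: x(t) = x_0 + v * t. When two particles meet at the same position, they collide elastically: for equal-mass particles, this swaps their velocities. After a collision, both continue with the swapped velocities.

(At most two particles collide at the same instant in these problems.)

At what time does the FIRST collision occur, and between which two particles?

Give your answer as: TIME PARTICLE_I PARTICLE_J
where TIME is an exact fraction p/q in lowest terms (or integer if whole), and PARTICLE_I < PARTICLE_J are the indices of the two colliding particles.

Answer: 4/5 1 2

Derivation:
Pair (0,1): pos 3,8 vel -4,3 -> not approaching (rel speed -7 <= 0)
Pair (1,2): pos 8,12 vel 3,-2 -> gap=4, closing at 5/unit, collide at t=4/5
Pair (2,3): pos 12,15 vel -2,3 -> not approaching (rel speed -5 <= 0)
Earliest collision: t=4/5 between 1 and 2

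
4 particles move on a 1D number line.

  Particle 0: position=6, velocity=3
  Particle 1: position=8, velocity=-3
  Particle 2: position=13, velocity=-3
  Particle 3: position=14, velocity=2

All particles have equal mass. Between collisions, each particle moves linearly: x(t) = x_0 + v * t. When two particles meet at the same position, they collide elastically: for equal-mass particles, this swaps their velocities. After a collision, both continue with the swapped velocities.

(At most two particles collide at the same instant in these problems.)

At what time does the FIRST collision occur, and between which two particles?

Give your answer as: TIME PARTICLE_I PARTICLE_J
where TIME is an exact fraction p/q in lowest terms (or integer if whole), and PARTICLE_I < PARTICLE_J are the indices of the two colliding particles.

Pair (0,1): pos 6,8 vel 3,-3 -> gap=2, closing at 6/unit, collide at t=1/3
Pair (1,2): pos 8,13 vel -3,-3 -> not approaching (rel speed 0 <= 0)
Pair (2,3): pos 13,14 vel -3,2 -> not approaching (rel speed -5 <= 0)
Earliest collision: t=1/3 between 0 and 1

Answer: 1/3 0 1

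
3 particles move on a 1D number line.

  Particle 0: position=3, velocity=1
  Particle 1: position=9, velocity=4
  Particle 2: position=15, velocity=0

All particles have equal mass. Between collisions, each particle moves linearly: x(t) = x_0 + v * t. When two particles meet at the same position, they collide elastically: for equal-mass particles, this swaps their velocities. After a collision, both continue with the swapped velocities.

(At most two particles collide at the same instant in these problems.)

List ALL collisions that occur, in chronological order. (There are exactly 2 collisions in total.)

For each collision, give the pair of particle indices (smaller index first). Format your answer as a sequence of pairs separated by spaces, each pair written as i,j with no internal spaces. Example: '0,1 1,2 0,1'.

Collision at t=3/2: particles 1 and 2 swap velocities; positions: p0=9/2 p1=15 p2=15; velocities now: v0=1 v1=0 v2=4
Collision at t=12: particles 0 and 1 swap velocities; positions: p0=15 p1=15 p2=57; velocities now: v0=0 v1=1 v2=4

Answer: 1,2 0,1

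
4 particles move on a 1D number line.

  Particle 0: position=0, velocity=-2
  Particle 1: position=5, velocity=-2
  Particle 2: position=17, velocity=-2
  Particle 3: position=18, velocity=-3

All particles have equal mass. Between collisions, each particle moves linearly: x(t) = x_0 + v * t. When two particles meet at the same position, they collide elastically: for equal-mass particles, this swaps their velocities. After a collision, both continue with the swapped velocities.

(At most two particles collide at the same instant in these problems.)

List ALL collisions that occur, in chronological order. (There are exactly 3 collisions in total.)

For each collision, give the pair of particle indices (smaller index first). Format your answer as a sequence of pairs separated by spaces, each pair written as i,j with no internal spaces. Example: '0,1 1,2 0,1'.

Answer: 2,3 1,2 0,1

Derivation:
Collision at t=1: particles 2 and 3 swap velocities; positions: p0=-2 p1=3 p2=15 p3=15; velocities now: v0=-2 v1=-2 v2=-3 v3=-2
Collision at t=13: particles 1 and 2 swap velocities; positions: p0=-26 p1=-21 p2=-21 p3=-9; velocities now: v0=-2 v1=-3 v2=-2 v3=-2
Collision at t=18: particles 0 and 1 swap velocities; positions: p0=-36 p1=-36 p2=-31 p3=-19; velocities now: v0=-3 v1=-2 v2=-2 v3=-2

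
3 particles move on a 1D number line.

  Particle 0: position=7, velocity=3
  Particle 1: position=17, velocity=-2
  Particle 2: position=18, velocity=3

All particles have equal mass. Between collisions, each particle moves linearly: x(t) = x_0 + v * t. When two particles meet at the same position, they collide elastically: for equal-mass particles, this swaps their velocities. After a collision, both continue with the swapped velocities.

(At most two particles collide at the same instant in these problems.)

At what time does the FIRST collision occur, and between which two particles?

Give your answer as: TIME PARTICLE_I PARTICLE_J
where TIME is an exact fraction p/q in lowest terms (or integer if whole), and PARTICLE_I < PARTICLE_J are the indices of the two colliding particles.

Pair (0,1): pos 7,17 vel 3,-2 -> gap=10, closing at 5/unit, collide at t=2
Pair (1,2): pos 17,18 vel -2,3 -> not approaching (rel speed -5 <= 0)
Earliest collision: t=2 between 0 and 1

Answer: 2 0 1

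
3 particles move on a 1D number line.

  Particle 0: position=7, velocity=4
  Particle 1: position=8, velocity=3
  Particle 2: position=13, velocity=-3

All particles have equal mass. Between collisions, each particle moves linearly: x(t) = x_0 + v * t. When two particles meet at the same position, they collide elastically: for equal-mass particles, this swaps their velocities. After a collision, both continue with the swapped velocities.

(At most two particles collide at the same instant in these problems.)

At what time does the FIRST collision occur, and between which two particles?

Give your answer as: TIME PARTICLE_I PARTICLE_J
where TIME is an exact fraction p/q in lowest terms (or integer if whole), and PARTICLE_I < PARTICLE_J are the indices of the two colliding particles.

Pair (0,1): pos 7,8 vel 4,3 -> gap=1, closing at 1/unit, collide at t=1
Pair (1,2): pos 8,13 vel 3,-3 -> gap=5, closing at 6/unit, collide at t=5/6
Earliest collision: t=5/6 between 1 and 2

Answer: 5/6 1 2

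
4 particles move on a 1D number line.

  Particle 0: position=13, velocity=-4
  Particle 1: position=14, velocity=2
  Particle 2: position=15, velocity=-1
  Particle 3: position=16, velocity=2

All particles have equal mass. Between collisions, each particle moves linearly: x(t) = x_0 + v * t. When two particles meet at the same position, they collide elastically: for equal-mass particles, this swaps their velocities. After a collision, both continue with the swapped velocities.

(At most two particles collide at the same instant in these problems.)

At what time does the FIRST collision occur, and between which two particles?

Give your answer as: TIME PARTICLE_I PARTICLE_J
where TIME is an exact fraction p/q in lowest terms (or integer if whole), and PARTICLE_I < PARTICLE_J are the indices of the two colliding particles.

Answer: 1/3 1 2

Derivation:
Pair (0,1): pos 13,14 vel -4,2 -> not approaching (rel speed -6 <= 0)
Pair (1,2): pos 14,15 vel 2,-1 -> gap=1, closing at 3/unit, collide at t=1/3
Pair (2,3): pos 15,16 vel -1,2 -> not approaching (rel speed -3 <= 0)
Earliest collision: t=1/3 between 1 and 2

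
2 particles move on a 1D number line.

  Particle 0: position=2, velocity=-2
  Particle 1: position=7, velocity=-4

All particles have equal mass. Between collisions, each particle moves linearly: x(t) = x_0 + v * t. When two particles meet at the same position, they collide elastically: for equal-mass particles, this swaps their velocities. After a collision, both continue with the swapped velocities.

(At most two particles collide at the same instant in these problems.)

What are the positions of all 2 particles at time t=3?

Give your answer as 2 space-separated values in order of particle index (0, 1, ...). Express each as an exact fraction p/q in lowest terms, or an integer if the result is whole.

Answer: -5 -4

Derivation:
Collision at t=5/2: particles 0 and 1 swap velocities; positions: p0=-3 p1=-3; velocities now: v0=-4 v1=-2
Advance to t=3 (no further collisions before then); velocities: v0=-4 v1=-2; positions = -5 -4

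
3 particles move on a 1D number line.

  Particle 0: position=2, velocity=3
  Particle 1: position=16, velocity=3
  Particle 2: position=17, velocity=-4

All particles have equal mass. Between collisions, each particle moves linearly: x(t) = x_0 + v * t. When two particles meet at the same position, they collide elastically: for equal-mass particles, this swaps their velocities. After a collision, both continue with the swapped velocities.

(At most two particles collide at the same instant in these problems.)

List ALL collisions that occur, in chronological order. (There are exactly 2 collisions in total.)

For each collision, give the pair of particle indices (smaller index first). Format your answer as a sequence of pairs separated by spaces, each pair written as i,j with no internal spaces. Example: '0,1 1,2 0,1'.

Answer: 1,2 0,1

Derivation:
Collision at t=1/7: particles 1 and 2 swap velocities; positions: p0=17/7 p1=115/7 p2=115/7; velocities now: v0=3 v1=-4 v2=3
Collision at t=15/7: particles 0 and 1 swap velocities; positions: p0=59/7 p1=59/7 p2=157/7; velocities now: v0=-4 v1=3 v2=3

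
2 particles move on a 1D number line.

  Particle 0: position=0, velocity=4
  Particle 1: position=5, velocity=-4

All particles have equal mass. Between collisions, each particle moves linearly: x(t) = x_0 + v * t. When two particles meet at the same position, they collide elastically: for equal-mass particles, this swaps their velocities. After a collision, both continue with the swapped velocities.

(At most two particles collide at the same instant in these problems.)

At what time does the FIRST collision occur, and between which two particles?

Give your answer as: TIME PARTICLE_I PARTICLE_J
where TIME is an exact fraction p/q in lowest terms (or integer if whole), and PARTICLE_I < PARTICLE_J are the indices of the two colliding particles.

Answer: 5/8 0 1

Derivation:
Pair (0,1): pos 0,5 vel 4,-4 -> gap=5, closing at 8/unit, collide at t=5/8
Earliest collision: t=5/8 between 0 and 1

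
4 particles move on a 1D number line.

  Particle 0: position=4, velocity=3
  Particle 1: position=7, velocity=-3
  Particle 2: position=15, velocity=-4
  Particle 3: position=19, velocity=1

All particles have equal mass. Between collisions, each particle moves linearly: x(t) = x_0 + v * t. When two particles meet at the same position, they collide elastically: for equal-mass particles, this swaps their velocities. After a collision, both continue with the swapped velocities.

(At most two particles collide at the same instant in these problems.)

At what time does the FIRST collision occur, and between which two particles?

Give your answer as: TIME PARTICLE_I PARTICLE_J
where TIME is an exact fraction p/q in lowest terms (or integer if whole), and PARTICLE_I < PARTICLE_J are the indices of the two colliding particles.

Pair (0,1): pos 4,7 vel 3,-3 -> gap=3, closing at 6/unit, collide at t=1/2
Pair (1,2): pos 7,15 vel -3,-4 -> gap=8, closing at 1/unit, collide at t=8
Pair (2,3): pos 15,19 vel -4,1 -> not approaching (rel speed -5 <= 0)
Earliest collision: t=1/2 between 0 and 1

Answer: 1/2 0 1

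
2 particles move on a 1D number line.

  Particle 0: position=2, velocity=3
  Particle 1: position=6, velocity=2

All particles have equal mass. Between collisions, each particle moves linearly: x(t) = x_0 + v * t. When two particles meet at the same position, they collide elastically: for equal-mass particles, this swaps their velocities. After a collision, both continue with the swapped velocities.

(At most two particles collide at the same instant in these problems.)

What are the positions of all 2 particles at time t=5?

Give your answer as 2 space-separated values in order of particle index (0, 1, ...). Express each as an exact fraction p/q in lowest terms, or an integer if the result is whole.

Answer: 16 17

Derivation:
Collision at t=4: particles 0 and 1 swap velocities; positions: p0=14 p1=14; velocities now: v0=2 v1=3
Advance to t=5 (no further collisions before then); velocities: v0=2 v1=3; positions = 16 17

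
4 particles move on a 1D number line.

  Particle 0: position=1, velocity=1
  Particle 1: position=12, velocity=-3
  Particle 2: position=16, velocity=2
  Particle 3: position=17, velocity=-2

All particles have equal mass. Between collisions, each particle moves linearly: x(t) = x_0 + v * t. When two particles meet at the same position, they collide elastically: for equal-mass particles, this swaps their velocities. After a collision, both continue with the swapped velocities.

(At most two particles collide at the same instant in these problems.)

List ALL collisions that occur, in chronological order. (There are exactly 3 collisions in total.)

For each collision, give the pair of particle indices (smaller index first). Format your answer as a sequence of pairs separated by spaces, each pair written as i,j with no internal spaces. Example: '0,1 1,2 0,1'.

Answer: 2,3 0,1 1,2

Derivation:
Collision at t=1/4: particles 2 and 3 swap velocities; positions: p0=5/4 p1=45/4 p2=33/2 p3=33/2; velocities now: v0=1 v1=-3 v2=-2 v3=2
Collision at t=11/4: particles 0 and 1 swap velocities; positions: p0=15/4 p1=15/4 p2=23/2 p3=43/2; velocities now: v0=-3 v1=1 v2=-2 v3=2
Collision at t=16/3: particles 1 and 2 swap velocities; positions: p0=-4 p1=19/3 p2=19/3 p3=80/3; velocities now: v0=-3 v1=-2 v2=1 v3=2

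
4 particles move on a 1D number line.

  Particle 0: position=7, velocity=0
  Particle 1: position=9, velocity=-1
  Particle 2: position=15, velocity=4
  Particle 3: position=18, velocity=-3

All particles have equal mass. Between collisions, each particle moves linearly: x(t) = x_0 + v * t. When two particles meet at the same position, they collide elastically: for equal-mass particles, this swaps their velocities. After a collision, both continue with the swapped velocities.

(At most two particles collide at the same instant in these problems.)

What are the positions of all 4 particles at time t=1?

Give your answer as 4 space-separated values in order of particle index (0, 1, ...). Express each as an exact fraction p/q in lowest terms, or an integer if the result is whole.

Answer: 7 8 15 19

Derivation:
Collision at t=3/7: particles 2 and 3 swap velocities; positions: p0=7 p1=60/7 p2=117/7 p3=117/7; velocities now: v0=0 v1=-1 v2=-3 v3=4
Advance to t=1 (no further collisions before then); velocities: v0=0 v1=-1 v2=-3 v3=4; positions = 7 8 15 19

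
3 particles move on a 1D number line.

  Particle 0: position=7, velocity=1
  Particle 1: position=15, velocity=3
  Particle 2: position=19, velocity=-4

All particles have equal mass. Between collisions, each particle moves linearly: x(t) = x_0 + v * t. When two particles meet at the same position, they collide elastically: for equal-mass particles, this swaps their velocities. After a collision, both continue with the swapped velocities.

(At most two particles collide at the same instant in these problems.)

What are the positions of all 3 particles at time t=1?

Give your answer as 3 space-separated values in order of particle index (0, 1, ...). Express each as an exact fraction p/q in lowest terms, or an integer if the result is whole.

Answer: 8 15 18

Derivation:
Collision at t=4/7: particles 1 and 2 swap velocities; positions: p0=53/7 p1=117/7 p2=117/7; velocities now: v0=1 v1=-4 v2=3
Advance to t=1 (no further collisions before then); velocities: v0=1 v1=-4 v2=3; positions = 8 15 18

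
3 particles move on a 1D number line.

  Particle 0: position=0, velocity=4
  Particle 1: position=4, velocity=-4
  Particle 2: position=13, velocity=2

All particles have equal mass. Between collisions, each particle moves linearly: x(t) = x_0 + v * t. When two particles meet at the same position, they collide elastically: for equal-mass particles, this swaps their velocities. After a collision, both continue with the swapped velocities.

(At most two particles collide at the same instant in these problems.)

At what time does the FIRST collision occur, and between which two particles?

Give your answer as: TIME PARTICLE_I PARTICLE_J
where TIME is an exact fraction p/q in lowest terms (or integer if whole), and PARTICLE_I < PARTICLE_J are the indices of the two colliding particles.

Answer: 1/2 0 1

Derivation:
Pair (0,1): pos 0,4 vel 4,-4 -> gap=4, closing at 8/unit, collide at t=1/2
Pair (1,2): pos 4,13 vel -4,2 -> not approaching (rel speed -6 <= 0)
Earliest collision: t=1/2 between 0 and 1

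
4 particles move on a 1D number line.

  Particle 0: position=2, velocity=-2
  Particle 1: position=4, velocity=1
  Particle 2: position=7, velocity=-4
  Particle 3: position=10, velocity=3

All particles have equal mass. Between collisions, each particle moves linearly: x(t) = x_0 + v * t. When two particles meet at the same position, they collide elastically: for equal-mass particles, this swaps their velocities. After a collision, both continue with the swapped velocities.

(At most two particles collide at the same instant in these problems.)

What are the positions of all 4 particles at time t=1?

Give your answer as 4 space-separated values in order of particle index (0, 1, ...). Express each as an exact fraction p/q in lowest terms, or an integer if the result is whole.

Answer: 0 3 5 13

Derivation:
Collision at t=3/5: particles 1 and 2 swap velocities; positions: p0=4/5 p1=23/5 p2=23/5 p3=59/5; velocities now: v0=-2 v1=-4 v2=1 v3=3
Advance to t=1 (no further collisions before then); velocities: v0=-2 v1=-4 v2=1 v3=3; positions = 0 3 5 13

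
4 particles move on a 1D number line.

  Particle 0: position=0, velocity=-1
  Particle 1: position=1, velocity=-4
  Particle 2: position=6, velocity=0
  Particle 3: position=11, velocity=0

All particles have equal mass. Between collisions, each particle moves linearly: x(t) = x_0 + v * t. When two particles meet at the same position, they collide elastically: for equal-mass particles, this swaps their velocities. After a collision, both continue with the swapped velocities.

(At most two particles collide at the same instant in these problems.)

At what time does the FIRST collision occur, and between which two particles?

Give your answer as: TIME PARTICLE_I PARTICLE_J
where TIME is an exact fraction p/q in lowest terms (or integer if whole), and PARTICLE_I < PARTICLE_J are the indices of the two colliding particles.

Pair (0,1): pos 0,1 vel -1,-4 -> gap=1, closing at 3/unit, collide at t=1/3
Pair (1,2): pos 1,6 vel -4,0 -> not approaching (rel speed -4 <= 0)
Pair (2,3): pos 6,11 vel 0,0 -> not approaching (rel speed 0 <= 0)
Earliest collision: t=1/3 between 0 and 1

Answer: 1/3 0 1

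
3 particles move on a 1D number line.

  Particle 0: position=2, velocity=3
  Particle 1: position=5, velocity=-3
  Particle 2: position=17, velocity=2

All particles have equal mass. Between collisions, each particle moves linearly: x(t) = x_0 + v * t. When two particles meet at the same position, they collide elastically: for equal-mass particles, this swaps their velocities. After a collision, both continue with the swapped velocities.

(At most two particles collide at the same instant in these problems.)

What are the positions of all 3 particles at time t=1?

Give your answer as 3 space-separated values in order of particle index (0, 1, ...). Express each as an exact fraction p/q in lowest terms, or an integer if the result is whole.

Answer: 2 5 19

Derivation:
Collision at t=1/2: particles 0 and 1 swap velocities; positions: p0=7/2 p1=7/2 p2=18; velocities now: v0=-3 v1=3 v2=2
Advance to t=1 (no further collisions before then); velocities: v0=-3 v1=3 v2=2; positions = 2 5 19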